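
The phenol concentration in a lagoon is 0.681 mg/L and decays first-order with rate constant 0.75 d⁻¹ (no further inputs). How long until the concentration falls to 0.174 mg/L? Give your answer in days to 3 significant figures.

1.82 d

t = ln(C₀/C)/k = ln(0.681/0.174)/0.75 = 1.365/0.75 = 1.819 d.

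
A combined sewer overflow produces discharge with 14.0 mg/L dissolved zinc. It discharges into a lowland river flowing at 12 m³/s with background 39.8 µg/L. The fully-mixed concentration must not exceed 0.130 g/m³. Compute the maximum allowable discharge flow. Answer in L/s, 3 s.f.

39.8 µg/L = 0.0398 mg/L.
Mass balance at complete mixing: C_std·(Q_w + Q_r) = Q_w·C_e + Q_r·C_b.
Rearranging, Q_w = Q_r·(C_std − C_b)/(C_e − C_std) = 12·(0.13 − 0.0398) / (14 − 0.13) = 0.07804 m³/s.
= 78.04 L/s.

78.0 L/s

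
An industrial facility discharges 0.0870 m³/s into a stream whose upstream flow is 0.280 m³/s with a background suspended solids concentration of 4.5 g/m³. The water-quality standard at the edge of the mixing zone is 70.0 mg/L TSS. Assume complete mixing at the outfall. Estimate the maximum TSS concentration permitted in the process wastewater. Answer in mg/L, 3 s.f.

Mass balance: 70·0.367 = 0.087·Cₑ + 0.28·4.5.
Cₑ = (25.69 − 1.26) / 0.087 = 280.8 mg/L.

281 mg/L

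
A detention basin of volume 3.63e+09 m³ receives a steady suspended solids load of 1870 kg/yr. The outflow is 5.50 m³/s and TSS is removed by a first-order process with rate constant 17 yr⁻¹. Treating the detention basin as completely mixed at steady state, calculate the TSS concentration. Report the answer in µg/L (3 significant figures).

Outflow Q = 5.50 m³/s × 3.156e+07 s/yr = 1.736e+08 m³/yr.
Steady-state CSTR mass balance: W = Q·C + k·V·C, so C = W/(Q + kV).
Q + kV = 1.736e+08 + 17·3.63e+09 = 6.188e+10 m³/yr.
C = 1870/6.188e+10 = 3.022e-08 kg/m³ = 3.022e-05 mg/L = 0.03022 µg/L.

0.0302 µg/L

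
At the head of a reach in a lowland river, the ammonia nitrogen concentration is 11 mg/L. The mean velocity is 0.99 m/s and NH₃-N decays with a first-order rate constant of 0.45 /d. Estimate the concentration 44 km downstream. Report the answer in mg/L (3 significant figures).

Travel time t = 44 km / 0.99 m/s = 4.4e+04/0.99 = 4.444e+04 s = 0.5144 d.
First-order decay: C = 11·exp(−0.45·0.5144) = 11·0.7934 = 8.727 mg/L.

8.73 mg/L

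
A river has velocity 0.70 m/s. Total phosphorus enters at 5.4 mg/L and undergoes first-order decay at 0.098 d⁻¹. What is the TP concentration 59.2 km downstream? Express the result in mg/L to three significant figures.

Travel time t = 59.2 km / 0.70 m/s = 5.92e+04/0.70 = 8.457e+04 s = 0.9788 d.
First-order decay: C = 5.4·exp(−0.098·0.9788) = 5.4·0.9085 = 4.906 mg/L.

4.91 mg/L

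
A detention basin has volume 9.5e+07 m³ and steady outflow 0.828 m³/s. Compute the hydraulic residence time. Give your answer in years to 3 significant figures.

Q = 0.828 m³/s × 3.156e+07 s/yr = 2.613e+07 m³/yr.
Hydraulic residence time τ = V/Q = 9.5e+07/2.613e+07 = 3.636 yr.

3.64 yr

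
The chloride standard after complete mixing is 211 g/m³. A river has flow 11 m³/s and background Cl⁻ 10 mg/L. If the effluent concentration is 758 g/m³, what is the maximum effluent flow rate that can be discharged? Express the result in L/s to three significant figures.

Mass balance at complete mixing: C_std·(Q_w + Q_r) = Q_w·C_e + Q_r·C_b.
Rearranging, Q_w = Q_r·(C_std − C_b)/(C_e − C_std) = 11·(211 − 10) / (758 − 211) = 4.042 m³/s.
= 4042 L/s.

4040 L/s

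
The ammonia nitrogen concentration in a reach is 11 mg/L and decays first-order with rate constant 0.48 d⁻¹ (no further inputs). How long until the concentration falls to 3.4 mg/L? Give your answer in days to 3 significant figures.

t = ln(C₀/C)/k = ln(11/3.4)/0.48 = 1.174/0.48 = 2.446 d.

2.45 d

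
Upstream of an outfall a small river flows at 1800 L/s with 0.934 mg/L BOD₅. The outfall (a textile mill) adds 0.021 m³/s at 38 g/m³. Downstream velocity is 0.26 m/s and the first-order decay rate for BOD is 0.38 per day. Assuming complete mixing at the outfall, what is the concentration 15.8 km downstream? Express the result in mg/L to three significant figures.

1800 L/s = 1.8 m³/s.
After complete mixing, C₀ = (0.021·38 + 1.8·0.934) / 1.821 = 1.361 mg/L.
Travel time t = 1.58e+04 m / 0.26 m/s = 6.077e+04 s = 0.7033 d.
C = 1.361·exp(−0.38·0.7033) = 1.361·0.7655 = 1.042 mg/L.

1.04 mg/L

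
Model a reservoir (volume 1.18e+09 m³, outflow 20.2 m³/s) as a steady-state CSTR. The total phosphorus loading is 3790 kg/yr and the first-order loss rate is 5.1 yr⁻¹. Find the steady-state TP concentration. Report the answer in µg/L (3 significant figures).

Outflow Q = 20.2 m³/s × 3.156e+07 s/yr = 6.375e+08 m³/yr.
Steady-state CSTR mass balance: W = Q·C + k·V·C, so C = W/(Q + kV).
Q + kV = 6.375e+08 + 5.1·1.18e+09 = 6.655e+09 m³/yr.
C = 3790/6.655e+09 = 5.695e-07 kg/m³ = 0.0005695 mg/L = 0.5695 µg/L.

0.569 µg/L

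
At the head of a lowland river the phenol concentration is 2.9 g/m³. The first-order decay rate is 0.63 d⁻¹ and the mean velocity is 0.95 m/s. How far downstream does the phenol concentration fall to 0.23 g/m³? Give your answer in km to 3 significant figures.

From C = C₀·e^(−kt), t = ln(C₀/C)/k = ln(2.9/0.23)/0.63 = 2.534/0.63 = 4.023 d.
Distance = v·t = 0.95 m/s × 3.476e+05 s = 3.302e+05 m = 330.2 km.

330 km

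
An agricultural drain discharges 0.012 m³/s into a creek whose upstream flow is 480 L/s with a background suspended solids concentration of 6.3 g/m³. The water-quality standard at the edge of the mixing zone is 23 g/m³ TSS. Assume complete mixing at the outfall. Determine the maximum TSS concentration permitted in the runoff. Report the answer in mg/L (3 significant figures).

480 L/s = 0.48 m³/s.
Mass balance: 23·0.492 = 0.012·Cₑ + 0.48·6.3.
Cₑ = (11.32 − 3.024) / 0.012 = 691 mg/L.

691 mg/L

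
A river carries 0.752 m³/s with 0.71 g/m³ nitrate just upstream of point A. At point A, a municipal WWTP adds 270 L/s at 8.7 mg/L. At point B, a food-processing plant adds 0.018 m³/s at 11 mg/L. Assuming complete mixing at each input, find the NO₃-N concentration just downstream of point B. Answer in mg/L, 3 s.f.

270 L/s = 0.27 m³/s.
After input A: C = (0.752·0.71 + 0.27·8.7) / 1.022 = 2.821 mg/L.
After input B: C = (1.022·2.821 + 0.018·11) / 1.04 = 2.962 mg/L.

2.96 mg/L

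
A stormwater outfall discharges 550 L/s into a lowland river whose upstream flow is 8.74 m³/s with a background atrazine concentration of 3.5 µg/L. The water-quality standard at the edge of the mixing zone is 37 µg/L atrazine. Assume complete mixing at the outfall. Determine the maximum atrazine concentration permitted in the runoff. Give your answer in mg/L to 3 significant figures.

0.569 mg/L

550 L/s = 0.55 m³/s.
3.5 µg/L = 0.0035 mg/L.
37 µg/L = 0.037 mg/L.
Mass balance: 0.037·9.29 = 0.55·Cₑ + 8.74·0.0035.
Cₑ = (0.3437 − 0.03059) / 0.55 = 0.5693 mg/L.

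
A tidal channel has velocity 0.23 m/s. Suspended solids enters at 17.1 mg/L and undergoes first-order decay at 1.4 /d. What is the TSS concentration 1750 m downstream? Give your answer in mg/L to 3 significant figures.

15.1 mg/L

Travel time t = 1750 m / 0.23 m/s = 1750/0.23 = 7609 s = 0.08806 d.
First-order decay: C = 17.1·exp(−1.4·0.08806) = 17.1·0.884 = 15.12 mg/L.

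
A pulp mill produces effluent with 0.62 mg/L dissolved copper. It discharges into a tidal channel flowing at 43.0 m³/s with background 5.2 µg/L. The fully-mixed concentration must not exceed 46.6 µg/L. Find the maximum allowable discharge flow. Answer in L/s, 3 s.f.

5.2 µg/L = 0.0052 mg/L.
46.6 µg/L = 0.0466 mg/L.
Mass balance at complete mixing: C_std·(Q_w + Q_r) = Q_w·C_e + Q_r·C_b.
Rearranging, Q_w = Q_r·(C_std − C_b)/(C_e − C_std) = 43.0·(0.0466 − 0.0052) / (0.62 − 0.0466) = 3.105 m³/s.
= 3105 L/s.

3100 L/s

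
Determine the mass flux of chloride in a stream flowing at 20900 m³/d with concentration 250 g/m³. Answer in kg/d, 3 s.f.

20900 m³/d = 0.2419 m³/s.
Mass flux = Q·C = 0.2419 m³/s × 250 g/m³ = 60.47 g/s.
= 60.47 g/s × 86.4 = 5225 kg/d.

5220 kg/d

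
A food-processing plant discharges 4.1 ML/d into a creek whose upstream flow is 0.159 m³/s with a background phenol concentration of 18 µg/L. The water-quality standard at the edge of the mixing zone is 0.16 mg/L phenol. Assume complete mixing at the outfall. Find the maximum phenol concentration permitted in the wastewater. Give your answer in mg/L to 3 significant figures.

4.1 ML/d = 0.04745 m³/s.
18 µg/L = 0.018 mg/L.
Mass balance: 0.16·0.2065 = 0.04745·Cₑ + 0.159·0.018.
Cₑ = (0.03303 − 0.002862) / 0.04745 = 0.6358 mg/L.

0.636 mg/L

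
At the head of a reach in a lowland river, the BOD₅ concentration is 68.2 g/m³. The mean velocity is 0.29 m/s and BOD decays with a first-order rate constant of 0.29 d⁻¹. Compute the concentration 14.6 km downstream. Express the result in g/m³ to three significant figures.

Travel time t = 14.6 km / 0.29 m/s = 1.46e+04/0.29 = 5.034e+04 s = 0.5827 d.
First-order decay: C = 68.2·exp(−0.29·0.5827) = 68.2·0.8445 = 57.6 g/m³.

57.6 g/m³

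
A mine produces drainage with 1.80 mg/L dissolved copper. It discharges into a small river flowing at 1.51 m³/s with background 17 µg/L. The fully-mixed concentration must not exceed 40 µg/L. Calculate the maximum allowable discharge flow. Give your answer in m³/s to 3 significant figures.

17 µg/L = 0.017 mg/L.
40 µg/L = 0.04 mg/L.
Mass balance at complete mixing: C_std·(Q_w + Q_r) = Q_w·C_e + Q_r·C_b.
Rearranging, Q_w = Q_r·(C_std − C_b)/(C_e − C_std) = 1.51·(0.04 − 0.017) / (1.8 − 0.04) = 0.01973 m³/s.

0.0197 m³/s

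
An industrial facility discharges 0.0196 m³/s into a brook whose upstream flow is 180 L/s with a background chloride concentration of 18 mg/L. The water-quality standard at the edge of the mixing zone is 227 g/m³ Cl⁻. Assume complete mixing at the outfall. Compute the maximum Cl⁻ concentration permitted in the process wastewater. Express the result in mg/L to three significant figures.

2150 mg/L

180 L/s = 0.18 m³/s.
Mass balance: 227·0.1996 = 0.0196·Cₑ + 0.18·18.
Cₑ = (45.31 − 3.24) / 0.0196 = 2146 mg/L.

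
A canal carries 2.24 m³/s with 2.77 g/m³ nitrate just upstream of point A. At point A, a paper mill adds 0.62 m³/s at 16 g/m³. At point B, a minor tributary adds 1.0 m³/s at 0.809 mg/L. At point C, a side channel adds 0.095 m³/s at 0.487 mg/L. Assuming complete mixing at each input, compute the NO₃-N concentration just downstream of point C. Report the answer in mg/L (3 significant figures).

After input A: C = (2.24·2.77 + 0.62·16) / 2.86 = 5.638 mg/L.
After input B: C = (2.86·5.638 + 1·0.809) / 3.86 = 4.387 mg/L.
After input C: C = (3.86·4.387 + 0.095·0.487) / 3.955 = 4.293 mg/L.

4.29 mg/L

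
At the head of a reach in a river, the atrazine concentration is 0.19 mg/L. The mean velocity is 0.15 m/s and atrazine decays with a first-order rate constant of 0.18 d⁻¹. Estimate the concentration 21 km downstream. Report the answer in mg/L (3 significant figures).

Travel time t = 21 km / 0.15 m/s = 2.1e+04/0.15 = 1.4e+05 s = 1.62 d.
First-order decay: C = 0.19·exp(−0.18·1.62) = 0.19·0.747 = 0.1419 mg/L.

0.142 mg/L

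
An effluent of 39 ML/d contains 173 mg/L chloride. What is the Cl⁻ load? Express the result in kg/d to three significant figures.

39 ML/d = 0.4514 m³/s.
Mass flux = Q·C = 0.4514 m³/s × 173 g/m³ = 78.09 g/s.
= 78.09 g/s × 86.4 = 6747 kg/d.

6750 kg/d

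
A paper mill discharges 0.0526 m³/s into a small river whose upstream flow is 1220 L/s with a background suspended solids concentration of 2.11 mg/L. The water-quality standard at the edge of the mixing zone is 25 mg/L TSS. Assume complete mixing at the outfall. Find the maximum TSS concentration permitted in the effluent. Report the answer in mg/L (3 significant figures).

1220 L/s = 1.22 m³/s.
Mass balance: 25·1.273 = 0.0526·Cₑ + 1.22·2.11.
Cₑ = (31.81 − 2.574) / 0.0526 = 555.9 mg/L.

556 mg/L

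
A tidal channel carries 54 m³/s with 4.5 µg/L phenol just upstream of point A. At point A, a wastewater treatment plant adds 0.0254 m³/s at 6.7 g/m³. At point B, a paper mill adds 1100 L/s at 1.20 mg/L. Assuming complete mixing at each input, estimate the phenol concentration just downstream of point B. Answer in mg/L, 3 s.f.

0.0314 mg/L

4.5 µg/L = 0.0045 mg/L.
After input A: C = (54·0.0045 + 0.0254·6.7) / 54.03 = 0.007648 mg/L.
1100 L/s = 1.1 m³/s.
After input B: C = (54.03·0.007648 + 1.1·1.2) / 55.13 = 0.03144 mg/L.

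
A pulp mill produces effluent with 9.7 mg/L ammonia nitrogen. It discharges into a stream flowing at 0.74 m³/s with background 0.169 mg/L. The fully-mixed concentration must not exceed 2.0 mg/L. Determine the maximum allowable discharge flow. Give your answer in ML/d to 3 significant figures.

Mass balance at complete mixing: C_std·(Q_w + Q_r) = Q_w·C_e + Q_r·C_b.
Rearranging, Q_w = Q_r·(C_std − C_b)/(C_e − C_std) = 0.74·(2 − 0.169) / (9.7 − 2) = 0.176 m³/s.
= 15.2 ML/d.

15.2 ML/d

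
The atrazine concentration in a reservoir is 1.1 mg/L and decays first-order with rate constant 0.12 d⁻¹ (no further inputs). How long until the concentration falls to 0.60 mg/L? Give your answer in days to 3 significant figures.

t = ln(C₀/C)/k = ln(1.1/0.60)/0.12 = 0.6061/0.12 = 5.051 d.

5.05 d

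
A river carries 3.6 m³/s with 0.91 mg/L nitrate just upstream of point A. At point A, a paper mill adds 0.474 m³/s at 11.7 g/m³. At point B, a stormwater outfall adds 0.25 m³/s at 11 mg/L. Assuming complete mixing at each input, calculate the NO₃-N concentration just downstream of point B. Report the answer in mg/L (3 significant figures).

2.68 mg/L

After input A: C = (3.6·0.91 + 0.474·11.7) / 4.074 = 2.165 mg/L.
After input B: C = (4.074·2.165 + 0.25·11) / 4.324 = 2.676 mg/L.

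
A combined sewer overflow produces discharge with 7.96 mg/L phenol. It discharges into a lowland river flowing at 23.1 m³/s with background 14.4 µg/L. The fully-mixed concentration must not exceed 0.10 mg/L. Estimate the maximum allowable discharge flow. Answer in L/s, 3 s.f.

14.4 µg/L = 0.0144 mg/L.
Mass balance at complete mixing: C_std·(Q_w + Q_r) = Q_w·C_e + Q_r·C_b.
Rearranging, Q_w = Q_r·(C_std − C_b)/(C_e − C_std) = 23.1·(0.1 − 0.0144) / (7.96 − 0.1) = 0.2516 m³/s.
= 251.6 L/s.

252 L/s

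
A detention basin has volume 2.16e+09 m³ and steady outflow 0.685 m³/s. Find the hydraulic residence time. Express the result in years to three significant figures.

Q = 0.685 m³/s × 3.156e+07 s/yr = 2.162e+07 m³/yr.
Hydraulic residence time τ = V/Q = 2.16e+09/2.162e+07 = 99.92 yr.

99.9 yr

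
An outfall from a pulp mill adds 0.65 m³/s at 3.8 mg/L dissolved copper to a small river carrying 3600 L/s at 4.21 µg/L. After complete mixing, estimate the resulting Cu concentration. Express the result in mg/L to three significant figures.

3600 L/s = 3.6 m³/s.
4.21 µg/L = 0.00421 mg/L.
By mass balance at complete mixing, C = (0.65·3.8 + 3.6·0.00421) / (0.65 + 3.6) = 2.485/4.25 = 0.5847 mg/L.

0.585 mg/L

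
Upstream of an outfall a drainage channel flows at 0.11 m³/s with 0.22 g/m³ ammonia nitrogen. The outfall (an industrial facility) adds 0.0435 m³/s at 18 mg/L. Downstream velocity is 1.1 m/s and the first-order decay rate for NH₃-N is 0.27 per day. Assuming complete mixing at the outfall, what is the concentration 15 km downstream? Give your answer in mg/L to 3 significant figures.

5.04 mg/L

After complete mixing, C₀ = (0.0435·18 + 0.11·0.22) / 0.1535 = 5.259 mg/L.
Travel time t = 1.5e+04 m / 1.1 m/s = 1.364e+04 s = 0.1578 d.
C = 5.259·exp(−0.27·0.1578) = 5.259·0.9583 = 5.039 mg/L.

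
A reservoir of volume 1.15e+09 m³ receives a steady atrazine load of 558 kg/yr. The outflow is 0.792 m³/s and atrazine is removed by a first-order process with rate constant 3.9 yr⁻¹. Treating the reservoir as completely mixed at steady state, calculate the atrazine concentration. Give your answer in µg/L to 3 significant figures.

Outflow Q = 0.792 m³/s × 3.156e+07 s/yr = 2.499e+07 m³/yr.
Steady-state CSTR mass balance: W = Q·C + k·V·C, so C = W/(Q + kV).
Q + kV = 2.499e+07 + 3.9·1.15e+09 = 4.51e+09 m³/yr.
C = 558/4.51e+09 = 1.237e-07 kg/m³ = 0.0001237 mg/L = 0.1237 µg/L.

0.124 µg/L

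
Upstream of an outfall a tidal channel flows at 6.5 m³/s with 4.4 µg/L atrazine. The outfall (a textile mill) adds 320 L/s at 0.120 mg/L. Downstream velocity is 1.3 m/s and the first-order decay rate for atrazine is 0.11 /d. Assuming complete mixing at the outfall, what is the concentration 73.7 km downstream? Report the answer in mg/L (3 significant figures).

320 L/s = 0.32 m³/s.
4.4 µg/L = 0.0044 mg/L.
After complete mixing, C₀ = (0.32·0.12 + 6.5·0.0044) / 6.82 = 0.009824 mg/L.
Travel time t = 7.37e+04 m / 1.3 m/s = 5.669e+04 s = 0.6562 d.
C = 0.009824·exp(−0.11·0.6562) = 0.009824·0.9304 = 0.00914 mg/L.

0.00914 mg/L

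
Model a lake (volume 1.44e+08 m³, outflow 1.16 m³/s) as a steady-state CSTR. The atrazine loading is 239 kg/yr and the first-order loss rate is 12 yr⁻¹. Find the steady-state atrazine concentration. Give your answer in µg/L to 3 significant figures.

0.135 µg/L

Outflow Q = 1.16 m³/s × 3.156e+07 s/yr = 3.661e+07 m³/yr.
Steady-state CSTR mass balance: W = Q·C + k·V·C, so C = W/(Q + kV).
Q + kV = 3.661e+07 + 12·1.44e+08 = 1.765e+09 m³/yr.
C = 239/1.765e+09 = 1.354e-07 kg/m³ = 0.0001354 mg/L = 0.1354 µg/L.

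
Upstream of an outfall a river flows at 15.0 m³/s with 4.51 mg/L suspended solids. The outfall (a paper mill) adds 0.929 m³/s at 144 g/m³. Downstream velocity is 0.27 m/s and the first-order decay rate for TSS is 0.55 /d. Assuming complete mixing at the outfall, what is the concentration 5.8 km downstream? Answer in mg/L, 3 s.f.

11.0 mg/L

After complete mixing, C₀ = (0.929·144 + 15·4.51) / 15.93 = 12.65 mg/L.
Travel time t = 5800 m / 0.27 m/s = 2.148e+04 s = 0.2486 d.
C = 12.65·exp(−0.55·0.2486) = 12.65·0.8722 = 11.03 mg/L.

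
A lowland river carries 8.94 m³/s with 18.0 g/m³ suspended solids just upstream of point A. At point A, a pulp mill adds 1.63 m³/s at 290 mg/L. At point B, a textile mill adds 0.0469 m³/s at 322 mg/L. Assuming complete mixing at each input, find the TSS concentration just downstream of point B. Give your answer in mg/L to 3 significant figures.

After input A: C = (8.94·18 + 1.63·290) / 10.57 = 59.95 mg/L.
After input B: C = (10.57·59.95 + 0.0469·322) / 10.62 = 61.1 mg/L.

61.1 mg/L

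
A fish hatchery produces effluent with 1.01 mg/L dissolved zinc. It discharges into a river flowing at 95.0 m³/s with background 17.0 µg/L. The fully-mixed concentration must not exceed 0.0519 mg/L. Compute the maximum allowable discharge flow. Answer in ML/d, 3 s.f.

17.0 µg/L = 0.017 mg/L.
Mass balance at complete mixing: C_std·(Q_w + Q_r) = Q_w·C_e + Q_r·C_b.
Rearranging, Q_w = Q_r·(C_std − C_b)/(C_e − C_std) = 95.0·(0.0519 − 0.017) / (1.01 − 0.0519) = 3.46 m³/s.
= 299 ML/d.

299 ML/d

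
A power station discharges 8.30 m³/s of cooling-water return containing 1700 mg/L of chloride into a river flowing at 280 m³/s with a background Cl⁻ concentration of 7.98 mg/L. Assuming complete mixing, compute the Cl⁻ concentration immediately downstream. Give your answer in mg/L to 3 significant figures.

56.7 mg/L

Flow-weighted mixing gives C = (8.3·1700 + 280·7.98) / (8.3 + 280) = 1.634e+04/288.3 = 56.69 mg/L.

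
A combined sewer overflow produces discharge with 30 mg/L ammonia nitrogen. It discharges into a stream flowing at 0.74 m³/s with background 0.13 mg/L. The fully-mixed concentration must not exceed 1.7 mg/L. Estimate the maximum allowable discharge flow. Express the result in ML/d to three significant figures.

3.55 ML/d

Mass balance at complete mixing: C_std·(Q_w + Q_r) = Q_w·C_e + Q_r·C_b.
Rearranging, Q_w = Q_r·(C_std − C_b)/(C_e − C_std) = 0.74·(1.7 − 0.13) / (30 − 1.7) = 0.04105 m³/s.
= 3.547 ML/d.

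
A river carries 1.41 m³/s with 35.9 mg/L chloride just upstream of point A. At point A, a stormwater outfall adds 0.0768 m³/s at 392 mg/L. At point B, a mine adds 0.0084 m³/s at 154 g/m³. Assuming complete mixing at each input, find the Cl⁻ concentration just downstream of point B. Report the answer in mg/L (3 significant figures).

54.9 mg/L

After input A: C = (1.41·35.9 + 0.0768·392) / 1.487 = 54.29 mg/L.
After input B: C = (1.487·54.29 + 0.0084·154) / 1.495 = 54.85 mg/L.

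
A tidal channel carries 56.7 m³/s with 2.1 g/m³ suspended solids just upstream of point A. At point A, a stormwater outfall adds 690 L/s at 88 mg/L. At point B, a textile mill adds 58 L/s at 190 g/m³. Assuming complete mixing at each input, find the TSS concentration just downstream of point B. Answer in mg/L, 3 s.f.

690 L/s = 0.69 m³/s.
After input A: C = (56.7·2.1 + 0.69·88) / 57.39 = 3.133 mg/L.
58 L/s = 0.058 m³/s.
After input B: C = (57.39·3.133 + 0.058·190) / 57.45 = 3.321 mg/L.

3.32 mg/L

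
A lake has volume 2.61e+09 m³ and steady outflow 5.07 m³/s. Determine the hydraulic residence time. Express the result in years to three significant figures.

16.3 yr

Q = 5.07 m³/s × 3.156e+07 s/yr = 1.6e+08 m³/yr.
Hydraulic residence time τ = V/Q = 2.61e+09/1.6e+08 = 16.31 yr.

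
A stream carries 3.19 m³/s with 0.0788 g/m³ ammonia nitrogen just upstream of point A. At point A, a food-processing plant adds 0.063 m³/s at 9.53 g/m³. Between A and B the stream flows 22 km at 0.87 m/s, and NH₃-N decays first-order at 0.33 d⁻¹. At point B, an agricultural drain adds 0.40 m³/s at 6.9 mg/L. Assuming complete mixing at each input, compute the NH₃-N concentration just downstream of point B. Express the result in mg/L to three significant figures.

0.967 mg/L

After input A: C = (3.19·0.0788 + 0.063·9.53) / 3.253 = 0.2618 mg/L.
Over the 22 km reach to input B (t = 2.529e+04 s = 0.2927 d), decay gives C = 0.2618·exp(−0.33·0.2927) = 0.2377 mg/L.
After input B: C = (3.253·0.2377 + 0.4·6.9) / 3.653 = 0.9672 mg/L.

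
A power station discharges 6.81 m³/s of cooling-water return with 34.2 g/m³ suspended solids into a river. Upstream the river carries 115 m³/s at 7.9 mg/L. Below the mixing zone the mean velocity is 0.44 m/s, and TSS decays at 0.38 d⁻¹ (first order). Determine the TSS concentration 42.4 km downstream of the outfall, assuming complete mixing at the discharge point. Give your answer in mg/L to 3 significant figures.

6.13 mg/L

After complete mixing, C₀ = (6.81·34.2 + 115·7.9) / 121.8 = 9.37 mg/L.
Travel time t = 4.24e+04 m / 0.44 m/s = 9.636e+04 s = 1.115 d.
C = 9.37·exp(−0.38·1.115) = 9.37·0.6545 = 6.133 mg/L.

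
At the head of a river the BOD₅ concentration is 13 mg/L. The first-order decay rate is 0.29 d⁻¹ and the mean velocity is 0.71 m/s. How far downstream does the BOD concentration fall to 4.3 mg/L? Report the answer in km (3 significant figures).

From C = C₀·e^(−kt), t = ln(C₀/C)/k = ln(13/4.3)/0.29 = 1.106/0.29 = 3.815 d.
Distance = v·t = 0.71 m/s × 3.296e+05 s = 2.34e+05 m = 234 km.

234 km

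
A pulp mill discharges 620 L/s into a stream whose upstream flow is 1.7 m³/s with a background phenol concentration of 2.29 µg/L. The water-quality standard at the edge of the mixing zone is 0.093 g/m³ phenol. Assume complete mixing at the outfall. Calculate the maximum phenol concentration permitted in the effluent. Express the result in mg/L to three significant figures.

0.342 mg/L

620 L/s = 0.62 m³/s.
2.29 µg/L = 0.00229 mg/L.
Mass balance: 0.093·2.32 = 0.62·Cₑ + 1.7·0.00229.
Cₑ = (0.2158 − 0.003893) / 0.62 = 0.3417 mg/L.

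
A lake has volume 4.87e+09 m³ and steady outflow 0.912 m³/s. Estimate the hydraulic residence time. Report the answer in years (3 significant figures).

Q = 0.912 m³/s × 3.156e+07 s/yr = 2.878e+07 m³/yr.
Hydraulic residence time τ = V/Q = 4.87e+09/2.878e+07 = 169.2 yr.

169 yr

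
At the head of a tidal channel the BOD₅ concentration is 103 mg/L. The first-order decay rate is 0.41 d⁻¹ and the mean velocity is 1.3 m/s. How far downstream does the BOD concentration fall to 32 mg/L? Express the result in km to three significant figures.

320 km

From C = C₀·e^(−kt), t = ln(C₀/C)/k = ln(103/32)/0.41 = 1.169/0.41 = 2.851 d.
Distance = v·t = 1.3 m/s × 2.463e+05 s = 3.202e+05 m = 320.2 km.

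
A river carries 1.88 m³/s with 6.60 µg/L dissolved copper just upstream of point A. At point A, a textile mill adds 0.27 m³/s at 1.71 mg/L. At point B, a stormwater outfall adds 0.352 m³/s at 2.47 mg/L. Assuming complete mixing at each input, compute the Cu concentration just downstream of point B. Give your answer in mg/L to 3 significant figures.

0.537 mg/L

6.60 µg/L = 0.0066 mg/L.
After input A: C = (1.88·0.0066 + 0.27·1.71) / 2.15 = 0.2205 mg/L.
After input B: C = (2.15·0.2205 + 0.352·2.47) / 2.502 = 0.537 mg/L.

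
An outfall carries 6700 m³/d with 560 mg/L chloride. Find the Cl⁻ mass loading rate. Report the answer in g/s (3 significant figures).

43.4 g/s

6700 m³/d = 0.07755 m³/s.
Mass flux = Q·C = 0.07755 m³/s × 560 g/m³ = 43.43 g/s.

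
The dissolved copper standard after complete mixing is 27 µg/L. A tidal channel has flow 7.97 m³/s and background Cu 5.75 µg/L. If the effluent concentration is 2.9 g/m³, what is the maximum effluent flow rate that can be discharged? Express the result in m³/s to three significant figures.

5.75 µg/L = 0.00575 mg/L.
27 µg/L = 0.027 mg/L.
Mass balance at complete mixing: C_std·(Q_w + Q_r) = Q_w·C_e + Q_r·C_b.
Rearranging, Q_w = Q_r·(C_std − C_b)/(C_e − C_std) = 7.97·(0.027 − 0.00575) / (2.9 − 0.027) = 0.05895 m³/s.

0.0589 m³/s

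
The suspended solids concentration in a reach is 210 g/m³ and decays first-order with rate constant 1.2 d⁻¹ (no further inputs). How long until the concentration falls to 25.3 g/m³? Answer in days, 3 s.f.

1.76 d

t = ln(C₀/C)/k = ln(210/25.3)/1.2 = 2.116/1.2 = 1.764 d.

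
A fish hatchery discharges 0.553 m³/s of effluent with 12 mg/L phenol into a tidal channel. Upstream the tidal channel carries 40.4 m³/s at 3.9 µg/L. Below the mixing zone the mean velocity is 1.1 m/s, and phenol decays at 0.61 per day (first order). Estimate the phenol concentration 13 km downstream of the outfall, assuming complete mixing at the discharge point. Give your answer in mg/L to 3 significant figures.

3.9 µg/L = 0.0039 mg/L.
After complete mixing, C₀ = (0.553·12 + 40.4·0.0039) / 40.95 = 0.1659 mg/L.
Travel time t = 1.3e+04 m / 1.1 m/s = 1.182e+04 s = 0.1368 d.
C = 0.1659·exp(−0.61·0.1368) = 0.1659·0.9199 = 0.1526 mg/L.

0.153 mg/L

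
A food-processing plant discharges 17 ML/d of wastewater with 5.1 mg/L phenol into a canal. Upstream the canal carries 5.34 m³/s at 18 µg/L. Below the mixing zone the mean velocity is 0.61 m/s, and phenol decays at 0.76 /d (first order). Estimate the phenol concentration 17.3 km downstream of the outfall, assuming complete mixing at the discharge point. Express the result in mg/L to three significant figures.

17 ML/d = 0.1968 m³/s.
18 µg/L = 0.018 mg/L.
After complete mixing, C₀ = (0.1968·5.1 + 5.34·0.018) / 5.537 = 0.1986 mg/L.
Travel time t = 1.73e+04 m / 0.61 m/s = 2.836e+04 s = 0.3282 d.
C = 0.1986·exp(−0.76·0.3282) = 0.1986·0.7792 = 0.1548 mg/L.

0.155 mg/L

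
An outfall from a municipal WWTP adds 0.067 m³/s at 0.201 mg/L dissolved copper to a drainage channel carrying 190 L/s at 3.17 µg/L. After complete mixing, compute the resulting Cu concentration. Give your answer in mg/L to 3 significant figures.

0.0547 mg/L

190 L/s = 0.19 m³/s.
3.17 µg/L = 0.00317 mg/L.
By mass balance at complete mixing, C = (0.067·0.201 + 0.19·0.00317) / (0.067 + 0.19) = 0.01407/0.257 = 0.05474 mg/L.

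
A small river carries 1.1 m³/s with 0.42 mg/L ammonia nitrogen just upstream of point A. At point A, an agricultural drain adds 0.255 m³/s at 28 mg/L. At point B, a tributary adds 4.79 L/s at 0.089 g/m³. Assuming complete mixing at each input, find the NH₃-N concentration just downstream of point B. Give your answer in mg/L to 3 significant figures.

5.59 mg/L

After input A: C = (1.1·0.42 + 0.255·28) / 1.355 = 5.61 mg/L.
4.79 L/s = 0.00479 m³/s.
After input B: C = (1.355·5.61 + 0.00479·0.089) / 1.36 = 5.591 mg/L.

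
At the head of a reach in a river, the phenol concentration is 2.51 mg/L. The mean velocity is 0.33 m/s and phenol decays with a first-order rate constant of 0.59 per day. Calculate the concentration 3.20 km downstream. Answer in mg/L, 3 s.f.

Travel time t = 3.20 km / 0.33 m/s = 3200/0.33 = 9697 s = 0.1122 d.
First-order decay: C = 2.51·exp(−0.59·0.1122) = 2.51·0.9359 = 2.349 mg/L.

2.35 mg/L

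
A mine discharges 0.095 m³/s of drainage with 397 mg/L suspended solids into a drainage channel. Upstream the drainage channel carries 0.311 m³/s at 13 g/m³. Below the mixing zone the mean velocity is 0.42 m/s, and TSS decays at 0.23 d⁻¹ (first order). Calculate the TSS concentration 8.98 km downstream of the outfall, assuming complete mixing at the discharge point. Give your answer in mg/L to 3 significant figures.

97.2 mg/L

After complete mixing, C₀ = (0.095·397 + 0.311·13) / 0.406 = 102.9 mg/L.
Travel time t = 8980 m / 0.42 m/s = 2.138e+04 s = 0.2475 d.
C = 102.9·exp(−0.23·0.2475) = 102.9·0.9447 = 97.16 mg/L.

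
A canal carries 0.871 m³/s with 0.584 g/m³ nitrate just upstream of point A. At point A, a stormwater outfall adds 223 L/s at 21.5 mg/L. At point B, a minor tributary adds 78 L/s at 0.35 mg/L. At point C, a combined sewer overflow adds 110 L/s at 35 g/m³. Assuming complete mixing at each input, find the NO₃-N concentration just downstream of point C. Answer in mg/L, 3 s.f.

223 L/s = 0.223 m³/s.
After input A: C = (0.871·0.584 + 0.223·21.5) / 1.094 = 4.847 mg/L.
78 L/s = 0.078 m³/s.
After input B: C = (1.094·4.847 + 0.078·0.35) / 1.172 = 4.548 mg/L.
110 L/s = 0.11 m³/s.
After input C: C = (1.172·4.548 + 0.11·35) / 1.282 = 7.161 mg/L.

7.16 mg/L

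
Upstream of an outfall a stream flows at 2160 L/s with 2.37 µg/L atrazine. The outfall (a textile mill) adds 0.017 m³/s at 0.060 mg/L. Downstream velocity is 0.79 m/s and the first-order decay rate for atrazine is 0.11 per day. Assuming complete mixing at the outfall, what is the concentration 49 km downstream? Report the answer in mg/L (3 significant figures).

0.00261 mg/L

2160 L/s = 2.16 m³/s.
2.37 µg/L = 0.00237 mg/L.
After complete mixing, C₀ = (0.017·0.06 + 2.16·0.00237) / 2.177 = 0.00282 mg/L.
Travel time t = 4.9e+04 m / 0.79 m/s = 6.203e+04 s = 0.7179 d.
C = 0.00282·exp(−0.11·0.7179) = 0.00282·0.9241 = 0.002606 mg/L.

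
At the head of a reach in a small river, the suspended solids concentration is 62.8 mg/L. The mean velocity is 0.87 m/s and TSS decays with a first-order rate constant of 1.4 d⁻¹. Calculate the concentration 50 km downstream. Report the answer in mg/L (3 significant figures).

Travel time t = 50 km / 0.87 m/s = 5e+04/0.87 = 5.747e+04 s = 0.6652 d.
First-order decay: C = 62.8·exp(−1.4·0.6652) = 62.8·0.3941 = 24.75 mg/L.

24.7 mg/L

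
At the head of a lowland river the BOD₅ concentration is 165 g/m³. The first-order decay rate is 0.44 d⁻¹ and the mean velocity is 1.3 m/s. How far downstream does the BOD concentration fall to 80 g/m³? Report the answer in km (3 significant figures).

185 km

From C = C₀·e^(−kt), t = ln(C₀/C)/k = ln(165/80)/0.44 = 0.7239/0.44 = 1.645 d.
Distance = v·t = 1.3 m/s × 1.422e+05 s = 1.848e+05 m = 184.8 km.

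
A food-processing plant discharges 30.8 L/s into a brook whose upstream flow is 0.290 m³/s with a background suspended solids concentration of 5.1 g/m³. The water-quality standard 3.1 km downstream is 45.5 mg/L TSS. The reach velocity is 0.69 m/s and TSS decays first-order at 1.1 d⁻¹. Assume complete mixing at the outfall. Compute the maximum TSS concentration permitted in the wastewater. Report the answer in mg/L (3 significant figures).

30.8 L/s = 0.0308 m³/s.
Travel time to the compliance point: t = 3100/0.69 = 4493 s = 0.052 d; decay factor exp(−1.1·0.052) = 0.9444.
So the concentration just after mixing may be at most 45.5/0.9444 = 48.18 mg/L.
Mass balance: 48.18·0.3208 = 0.0308·Cₑ + 0.29·5.1.
Cₑ = (15.46 − 1.479) / 0.0308 = 453.8 mg/L.

454 mg/L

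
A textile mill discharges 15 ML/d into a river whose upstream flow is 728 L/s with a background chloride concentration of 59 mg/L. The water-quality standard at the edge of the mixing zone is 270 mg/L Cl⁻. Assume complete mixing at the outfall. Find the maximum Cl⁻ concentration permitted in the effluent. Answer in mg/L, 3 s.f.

1150 mg/L

15 ML/d = 0.1736 m³/s.
728 L/s = 0.728 m³/s.
Mass balance: 270·0.9016 = 0.1736·Cₑ + 0.728·59.
Cₑ = (243.4 − 42.95) / 0.1736 = 1155 mg/L.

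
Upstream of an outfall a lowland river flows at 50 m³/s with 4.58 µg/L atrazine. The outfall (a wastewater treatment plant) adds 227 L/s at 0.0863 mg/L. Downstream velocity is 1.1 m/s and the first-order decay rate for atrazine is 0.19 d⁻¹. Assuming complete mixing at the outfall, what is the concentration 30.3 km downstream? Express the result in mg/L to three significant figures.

227 L/s = 0.227 m³/s.
4.58 µg/L = 0.00458 mg/L.
After complete mixing, C₀ = (0.227·0.0863 + 50·0.00458) / 50.23 = 0.004949 mg/L.
Travel time t = 3.03e+04 m / 1.1 m/s = 2.755e+04 s = 0.3188 d.
C = 0.004949·exp(−0.19·0.3188) = 0.004949·0.9412 = 0.004658 mg/L.

0.00466 mg/L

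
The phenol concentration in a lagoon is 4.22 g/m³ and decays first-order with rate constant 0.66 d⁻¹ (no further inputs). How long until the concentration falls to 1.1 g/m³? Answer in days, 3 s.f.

t = ln(C₀/C)/k = ln(4.22/1.1)/0.66 = 1.345/0.66 = 2.037 d.

2.04 d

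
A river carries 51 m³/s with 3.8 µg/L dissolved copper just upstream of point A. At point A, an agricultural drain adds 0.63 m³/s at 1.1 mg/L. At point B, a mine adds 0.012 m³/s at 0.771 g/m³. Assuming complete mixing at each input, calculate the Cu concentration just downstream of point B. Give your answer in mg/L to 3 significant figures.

0.0174 mg/L

3.8 µg/L = 0.0038 mg/L.
After input A: C = (51·0.0038 + 0.63·1.1) / 51.63 = 0.01718 mg/L.
After input B: C = (51.63·0.01718 + 0.012·0.771) / 51.64 = 0.01735 mg/L.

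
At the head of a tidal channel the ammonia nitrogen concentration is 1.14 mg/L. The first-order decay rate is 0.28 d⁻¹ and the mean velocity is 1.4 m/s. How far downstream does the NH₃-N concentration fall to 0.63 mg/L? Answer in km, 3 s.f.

256 km

From C = C₀·e^(−kt), t = ln(C₀/C)/k = ln(1.14/0.63)/0.28 = 0.5931/0.28 = 2.118 d.
Distance = v·t = 1.4 m/s × 1.83e+05 s = 2.562e+05 m = 256.2 km.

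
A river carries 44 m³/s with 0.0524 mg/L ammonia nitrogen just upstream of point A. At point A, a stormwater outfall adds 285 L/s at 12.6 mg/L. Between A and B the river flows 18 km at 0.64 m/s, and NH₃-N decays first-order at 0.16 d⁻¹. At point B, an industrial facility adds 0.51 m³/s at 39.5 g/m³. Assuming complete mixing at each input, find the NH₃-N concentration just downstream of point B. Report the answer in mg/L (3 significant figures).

0.575 mg/L

285 L/s = 0.285 m³/s.
After input A: C = (44·0.0524 + 0.285·12.6) / 44.28 = 0.1332 mg/L.
Over the 18 km reach to input B (t = 2.812e+04 s = 0.3255 d), decay gives C = 0.1332·exp(−0.16·0.3255) = 0.1264 mg/L.
After input B: C = (44.28·0.1264 + 0.51·39.5) / 44.79 = 0.5747 mg/L.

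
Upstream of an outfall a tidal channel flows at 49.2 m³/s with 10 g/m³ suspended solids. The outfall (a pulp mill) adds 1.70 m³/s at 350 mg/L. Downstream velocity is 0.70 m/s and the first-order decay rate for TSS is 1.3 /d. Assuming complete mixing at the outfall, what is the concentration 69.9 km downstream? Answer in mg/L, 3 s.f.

After complete mixing, C₀ = (1.7·350 + 49.2·10) / 50.9 = 21.36 mg/L.
Travel time t = 6.99e+04 m / 0.70 m/s = 9.986e+04 s = 1.156 d.
C = 21.36·exp(−1.3·1.156) = 21.36·0.2226 = 4.753 mg/L.

4.75 mg/L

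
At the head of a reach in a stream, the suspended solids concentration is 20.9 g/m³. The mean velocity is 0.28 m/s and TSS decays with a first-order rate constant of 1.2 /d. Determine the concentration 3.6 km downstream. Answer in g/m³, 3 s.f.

17.5 g/m³

Travel time t = 3.6 km / 0.28 m/s = 3600/0.28 = 1.286e+04 s = 0.1488 d.
First-order decay: C = 20.9·exp(−1.2·0.1488) = 20.9·0.8365 = 17.48 g/m³.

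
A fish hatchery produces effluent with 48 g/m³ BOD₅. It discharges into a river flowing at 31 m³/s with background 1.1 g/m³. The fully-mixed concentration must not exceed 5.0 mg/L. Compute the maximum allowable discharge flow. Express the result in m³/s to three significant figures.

Mass balance at complete mixing: C_std·(Q_w + Q_r) = Q_w·C_e + Q_r·C_b.
Rearranging, Q_w = Q_r·(C_std − C_b)/(C_e − C_std) = 31·(5 − 1.1) / (48 − 5) = 2.812 m³/s.

2.81 m³/s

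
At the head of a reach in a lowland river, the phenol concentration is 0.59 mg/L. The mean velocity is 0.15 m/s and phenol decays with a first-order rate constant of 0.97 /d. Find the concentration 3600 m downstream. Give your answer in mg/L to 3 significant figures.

0.451 mg/L

Travel time t = 3600 m / 0.15 m/s = 3600/0.15 = 2.4e+04 s = 0.2778 d.
First-order decay: C = 0.59·exp(−0.97·0.2778) = 0.59·0.7638 = 0.4506 mg/L.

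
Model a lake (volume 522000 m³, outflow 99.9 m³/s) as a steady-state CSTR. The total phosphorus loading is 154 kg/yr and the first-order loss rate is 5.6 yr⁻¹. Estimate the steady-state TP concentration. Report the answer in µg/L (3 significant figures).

Outflow Q = 99.9 m³/s × 3.156e+07 s/yr = 3.153e+09 m³/yr.
Steady-state CSTR mass balance: W = Q·C + k·V·C, so C = W/(Q + kV).
Q + kV = 3.153e+09 + 5.6·522000 = 3.156e+09 m³/yr.
C = 154/3.156e+09 = 4.88e-08 kg/m³ = 4.88e-05 mg/L = 0.0488 µg/L.

0.0488 µg/L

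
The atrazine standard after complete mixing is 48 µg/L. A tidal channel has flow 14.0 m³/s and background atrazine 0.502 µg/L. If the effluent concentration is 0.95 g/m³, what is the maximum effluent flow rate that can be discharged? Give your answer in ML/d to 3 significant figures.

63.7 ML/d

0.502 µg/L = 0.000502 mg/L.
48 µg/L = 0.048 mg/L.
Mass balance at complete mixing: C_std·(Q_w + Q_r) = Q_w·C_e + Q_r·C_b.
Rearranging, Q_w = Q_r·(C_std − C_b)/(C_e − C_std) = 14.0·(0.048 − 0.000502) / (0.95 − 0.048) = 0.7372 m³/s.
= 63.7 ML/d.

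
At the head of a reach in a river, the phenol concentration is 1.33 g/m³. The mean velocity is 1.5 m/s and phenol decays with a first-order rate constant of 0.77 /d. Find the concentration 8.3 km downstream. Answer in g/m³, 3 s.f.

Travel time t = 8.3 km / 1.5 m/s = 8300/1.5 = 5533 s = 0.06404 d.
First-order decay: C = 1.33·exp(−0.77·0.06404) = 1.33·0.9519 = 1.266 g/m³.

1.27 g/m³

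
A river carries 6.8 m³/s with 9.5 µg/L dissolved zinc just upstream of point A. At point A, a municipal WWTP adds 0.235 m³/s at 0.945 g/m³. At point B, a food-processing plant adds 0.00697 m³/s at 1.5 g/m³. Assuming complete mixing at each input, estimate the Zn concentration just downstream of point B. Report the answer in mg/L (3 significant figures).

9.5 µg/L = 0.0095 mg/L.
After input A: C = (6.8·0.0095 + 0.235·0.945) / 7.035 = 0.04075 mg/L.
After input B: C = (7.035·0.04075 + 0.00697·1.5) / 7.042 = 0.04219 mg/L.

0.0422 mg/L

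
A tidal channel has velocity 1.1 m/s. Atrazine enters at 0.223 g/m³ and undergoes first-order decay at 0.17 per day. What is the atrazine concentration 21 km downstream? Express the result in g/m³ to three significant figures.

Travel time t = 21 km / 1.1 m/s = 2.1e+04/1.1 = 1.909e+04 s = 0.221 d.
First-order decay: C = 0.223·exp(−0.17·0.221) = 0.223·0.9631 = 0.2148 g/m³.

0.215 g/m³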